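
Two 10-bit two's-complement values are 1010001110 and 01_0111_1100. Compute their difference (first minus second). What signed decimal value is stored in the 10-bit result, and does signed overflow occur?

1010001110 = -370 (signed)
01_0111_1100 → 0101111100 = 380 (signed)
Subtract via negate-and-add: invert 0101111100 + 1 = 1010000100 (i.e. -380).
  1010001110
+ 1010000100
= 0100010010  (discard carry-out 1)
Result 0100010010: MSB = 0 → value 274.
Both addends (after negating the subtrahend) are negative but the stored result is non-negative: signed overflow. The true value -370 − 380 = -750 lies outside [-512, 511].

274; overflow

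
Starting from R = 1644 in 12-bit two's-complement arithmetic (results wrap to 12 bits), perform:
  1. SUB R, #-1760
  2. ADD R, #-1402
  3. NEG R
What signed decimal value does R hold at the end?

-2002

Start: R = 1644 = 011001101100.
R = 1644 − (-1760) = 3404; wraps to -692 = 110101001100
R = -692 + (-1402) = -2094; wraps to 2002 = 011111010010
R = −(2002) = -2002 = 100000101110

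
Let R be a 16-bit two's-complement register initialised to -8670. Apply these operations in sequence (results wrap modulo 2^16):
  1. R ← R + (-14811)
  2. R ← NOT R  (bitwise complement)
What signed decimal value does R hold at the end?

Start: R = -8670 = 1101111000100010.
R = -8670 + (-14811) = -23481 = 1010010001000111
R = NOT 1010010001000111 = 0101101110111000 = 23480

23480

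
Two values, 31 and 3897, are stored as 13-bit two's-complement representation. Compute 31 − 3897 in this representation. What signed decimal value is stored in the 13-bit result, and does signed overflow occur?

-3866; no overflow

31 → 0000000011111
3897 → 0111100111001
Subtract via negate-and-add: invert 0111100111001 + 1 = 1000011000111 (i.e. -3897).
  0000000011111
+ 1000011000111
= 1000011100110
Result 1000011100110: MSB = 1 → 4326 − 8192 = -3866.
Addends (after negating the subtrahend) have opposite signs, so signed overflow cannot occur.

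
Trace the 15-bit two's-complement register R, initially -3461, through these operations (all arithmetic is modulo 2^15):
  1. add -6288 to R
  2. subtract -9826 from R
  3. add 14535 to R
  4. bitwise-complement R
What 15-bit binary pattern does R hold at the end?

Start: R = -3461 = 111001001111011.
R = -3461 + (-6288) = -9749 = 101100111101011
R = -9749 − (-9826) = 77 = 000000001001101
R = 77 + 14535 = 14612 = 011100100010100
R = NOT 011100100010100 = 100011011101011 = -14613

100011011101011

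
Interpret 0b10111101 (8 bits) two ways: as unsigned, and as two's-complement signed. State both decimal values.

unsigned = 189, signed = -67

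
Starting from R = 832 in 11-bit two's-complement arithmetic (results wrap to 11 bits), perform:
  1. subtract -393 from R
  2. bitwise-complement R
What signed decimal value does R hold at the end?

Start: R = 832 = 01101000000.
R = 832 − (-393) = 1225; wraps to -823 = 10011001001
R = NOT 10011001001 = 01100110110 = 822

822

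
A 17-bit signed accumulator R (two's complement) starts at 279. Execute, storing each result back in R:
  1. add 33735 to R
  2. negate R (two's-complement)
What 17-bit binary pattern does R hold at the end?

Start: R = 279 = 00000000100010111.
R = 279 + 33735 = 34014 = 01000010011011110
R = −(34014) = -34014 = 10111101100100010

10111101100100010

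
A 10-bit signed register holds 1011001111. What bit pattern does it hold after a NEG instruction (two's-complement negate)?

Invert: 0100110000. Add 1: 0100110001.

0100110001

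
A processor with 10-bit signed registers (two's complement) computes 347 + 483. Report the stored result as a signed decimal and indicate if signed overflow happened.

347 → 0101011011
483 → 0111100011
  0101011011
+ 0111100011
= 1100111110
Result 1100111110: MSB = 1 → 830 − 1024 = -194.
Both addends are non-negative but the stored result is negative: signed overflow. The true value 347 + 483 = 830 lies outside [-512, 511].

-194; overflow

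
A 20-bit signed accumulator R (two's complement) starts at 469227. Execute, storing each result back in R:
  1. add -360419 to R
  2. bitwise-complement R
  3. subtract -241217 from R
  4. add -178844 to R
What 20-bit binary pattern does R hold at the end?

11110100101010011100

Start: R = 469227 = 01110010100011101011.
R = 469227 + (-360419) = 108808 = 00011010100100001000
R = NOT 00011010100100001000 = 11100101011011110111 = -108809
R = -108809 − (-241217) = 132408 = 00100000010100111000
R = 132408 + (-178844) = -46436 = 11110100101010011100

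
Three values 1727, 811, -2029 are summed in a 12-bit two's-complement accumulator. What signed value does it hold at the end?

509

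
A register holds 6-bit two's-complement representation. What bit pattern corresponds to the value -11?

110101

|-11| = 11 = 001011 in 6 bits.
Invert the bits: 110100. Add 1: 110101.
Check: 110101 reads as 53 − 64 = -11.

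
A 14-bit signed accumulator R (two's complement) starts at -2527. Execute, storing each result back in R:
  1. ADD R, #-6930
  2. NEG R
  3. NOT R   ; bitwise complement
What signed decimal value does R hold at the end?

Start: R = -2527 = 11011000100001.
R = -2527 + (-6930) = -9457; wraps to 6927 = 01101100001111
R = −(6927) = -6927 = 10010011110001
R = NOT 10010011110001 = 01101100001110 = 6926

6926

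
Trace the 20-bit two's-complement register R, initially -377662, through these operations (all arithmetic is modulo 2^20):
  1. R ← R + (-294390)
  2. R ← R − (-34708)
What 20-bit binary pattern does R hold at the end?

Start: R = -377662 = 10100011110011000010.
R = -377662 + (-294390) = -672052; wraps to 376524 = 01011011111011001100
R = 376524 − (-34708) = 411232 = 01100100011001100000

01100100011001100000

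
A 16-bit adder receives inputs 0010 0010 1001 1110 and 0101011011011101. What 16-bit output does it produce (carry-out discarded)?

  0010001010011110
+ 0101011011011101
= 0111100101111011

0111100101111011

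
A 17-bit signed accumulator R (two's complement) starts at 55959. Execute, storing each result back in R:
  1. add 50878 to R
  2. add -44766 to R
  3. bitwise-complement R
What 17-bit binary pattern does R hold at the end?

10000110110001000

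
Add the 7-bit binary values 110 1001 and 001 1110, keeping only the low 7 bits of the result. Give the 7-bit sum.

0000111

  1101001
+ 0011110
= 0000111  (discard carry-out 1)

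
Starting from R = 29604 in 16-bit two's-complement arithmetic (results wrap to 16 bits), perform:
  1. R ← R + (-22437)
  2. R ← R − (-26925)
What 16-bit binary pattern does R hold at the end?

Start: R = 29604 = 0111001110100100.
R = 29604 + (-22437) = 7167 = 0001101111111111
R = 7167 − (-26925) = 34092; wraps to -31444 = 1000010100101100

1000010100101100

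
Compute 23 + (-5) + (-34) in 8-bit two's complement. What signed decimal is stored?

-16

23 + (-5) = 18 (00010010)
18 + (-34) = -16 (11110000)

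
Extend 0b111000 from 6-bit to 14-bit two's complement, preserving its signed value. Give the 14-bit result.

11111111111000

MSB of 111000 is 1; replicate it into the new high bits.
11111111|111000 → 11111111111000 (still -8).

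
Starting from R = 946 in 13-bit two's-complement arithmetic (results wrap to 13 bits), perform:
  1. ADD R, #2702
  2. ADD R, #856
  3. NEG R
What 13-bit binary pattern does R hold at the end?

Start: R = 946 = 0001110110010.
R = 946 + 2702 = 3648 = 0111001000000
R = 3648 + 856 = 4504; wraps to -3688 = 1000110011000
R = −(-3688) = 3688 = 0111001101000

0111001101000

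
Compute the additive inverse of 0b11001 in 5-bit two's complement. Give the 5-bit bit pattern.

Invert: 00110. Add 1: 00111.

00111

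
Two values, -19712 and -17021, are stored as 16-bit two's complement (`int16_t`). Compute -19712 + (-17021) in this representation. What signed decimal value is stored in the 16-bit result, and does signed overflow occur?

28803; overflow

-19712 → 1011001100000000
-17021 → 1011110110000011
  1011001100000000
+ 1011110110000011
= 0111000010000011  (discard carry-out 1)
Result 0111000010000011: MSB = 0 → value 28803.
Both addends are negative but the stored result is non-negative: signed overflow. The true value -19712 + (-17021) = -36733 lies outside [-32768, 32767].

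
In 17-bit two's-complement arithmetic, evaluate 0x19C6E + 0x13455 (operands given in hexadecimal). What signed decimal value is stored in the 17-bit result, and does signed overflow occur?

0x19C6E = 11001110001101110 = -25490 (signed)
0x13455 = 10011010001010101 = -52139 (signed)
  11001110001101110
+ 10011010001010101
= 01101000011000011  (discard carry-out 1)
Result 01101000011000011: MSB = 0 → value 53443.
Both addends are negative but the stored result is non-negative: signed overflow. The true value -25490 + (-52139) = -77629 lies outside [-65536, 65535].

53443; overflow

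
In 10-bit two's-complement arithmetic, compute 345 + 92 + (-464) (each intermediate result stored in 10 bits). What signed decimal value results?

-27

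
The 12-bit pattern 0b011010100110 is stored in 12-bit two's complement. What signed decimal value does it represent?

MSB is 0, so the value is non-negative: 011010100110 = 1702.

1702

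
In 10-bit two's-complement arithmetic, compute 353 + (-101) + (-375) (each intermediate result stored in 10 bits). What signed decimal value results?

353 + (-101) = 252 (0011111100)
252 + (-375) = -123 (1110000101)

-123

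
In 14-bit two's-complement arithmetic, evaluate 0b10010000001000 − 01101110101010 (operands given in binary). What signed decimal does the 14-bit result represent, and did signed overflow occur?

0b10010000001000 → 10010000001000 = -7160 (signed)
01101110101010 = 7082 (signed)
Subtract via negate-and-add: invert 01101110101010 + 1 = 10010001010110 (i.e. -7082).
  10010000001000
+ 10010001010110
= 00100001011110  (discard carry-out 1)
Result 00100001011110: MSB = 0 → value 2142.
Both addends (after negating the subtrahend) are negative but the stored result is non-negative: signed overflow. The true value -7160 − 7082 = -14242 lies outside [-8192, 8191].

2142; overflow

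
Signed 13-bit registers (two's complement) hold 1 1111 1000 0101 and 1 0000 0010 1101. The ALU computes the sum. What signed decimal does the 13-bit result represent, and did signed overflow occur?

4018; overflow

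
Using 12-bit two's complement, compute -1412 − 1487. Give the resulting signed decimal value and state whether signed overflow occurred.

1197; overflow

-1412 → 101001111100
1487 → 010111001111
Subtract via negate-and-add: invert 010111001111 + 1 = 101000110001 (i.e. -1487).
  101001111100
+ 101000110001
= 010010101101  (discard carry-out 1)
Result 010010101101: MSB = 0 → value 1197.
Both addends (after negating the subtrahend) are negative but the stored result is non-negative: signed overflow. The true value -1412 − 1487 = -2899 lies outside [-2048, 2047].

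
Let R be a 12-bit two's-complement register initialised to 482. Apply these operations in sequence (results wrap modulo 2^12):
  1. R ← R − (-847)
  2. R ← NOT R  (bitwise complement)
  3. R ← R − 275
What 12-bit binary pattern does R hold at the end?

100110111011

Start: R = 482 = 000111100010.
R = 482 − (-847) = 1329 = 010100110001
R = NOT 010100110001 = 101011001110 = -1330
R = -1330 − 275 = -1605 = 100110111011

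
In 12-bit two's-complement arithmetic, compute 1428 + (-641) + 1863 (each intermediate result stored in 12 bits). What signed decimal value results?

-1446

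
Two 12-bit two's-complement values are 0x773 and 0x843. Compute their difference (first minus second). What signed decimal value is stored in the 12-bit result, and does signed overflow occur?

-208; overflow

0x773 = 011101110011 = 1907 (signed)
0x843 = 100001000011 = -1981 (signed)
Subtract via negate-and-add: invert 100001000011 + 1 = 011110111101 (i.e. 1981).
  011101110011
+ 011110111101
= 111100110000
Result 111100110000: MSB = 1 → 3888 − 4096 = -208.
Both addends (after negating the subtrahend) are non-negative but the stored result is negative: signed overflow. The true value 1907 − (-1981) = 3888 lies outside [-2048, 2047].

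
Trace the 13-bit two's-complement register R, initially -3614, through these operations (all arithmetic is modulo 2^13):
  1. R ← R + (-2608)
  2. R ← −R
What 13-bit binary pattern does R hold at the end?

Start: R = -3614 = 1000111100010.
R = -3614 + (-2608) = -6222; wraps to 1970 = 0011110110010
R = −(1970) = -1970 = 1100001001110

1100001001110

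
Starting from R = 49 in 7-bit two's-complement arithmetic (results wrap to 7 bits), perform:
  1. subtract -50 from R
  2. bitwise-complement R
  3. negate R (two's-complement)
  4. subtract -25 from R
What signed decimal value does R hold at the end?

Start: R = 49 = 0110001.
R = 49 − (-50) = 99; wraps to -29 = 1100011
R = NOT 1100011 = 0011100 = 28
R = −(28) = -28 = 1100100
R = -28 − (-25) = -3 = 1111101

-3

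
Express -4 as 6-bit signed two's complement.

|-4| = 4 = 000100 in 6 bits.
Invert the bits: 111011. Add 1: 111100.
Check: 111100 reads as 60 − 64 = -4.

111100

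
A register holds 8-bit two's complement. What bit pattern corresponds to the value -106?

|-106| = 106 = 01101010 in 8 bits.
Invert the bits: 10010101. Add 1: 10010110.
Check: 10010110 reads as 150 − 256 = -106.

10010110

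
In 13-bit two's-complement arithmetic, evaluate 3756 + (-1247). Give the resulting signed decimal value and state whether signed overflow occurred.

2509; no overflow

3756 → 0111010101100
-1247 → 1101100100001
  0111010101100
+ 1101100100001
= 0100111001101  (discard carry-out 1)
Result 0100111001101: MSB = 0 → value 2509.
Addends have opposite signs, so signed overflow cannot occur.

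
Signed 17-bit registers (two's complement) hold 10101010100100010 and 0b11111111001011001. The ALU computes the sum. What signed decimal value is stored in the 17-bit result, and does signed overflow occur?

10101010100100010 = -43742 (signed)
0b11111111001011001 → 11111111001011001 = -423 (signed)
  10101010100100010
+ 11111111001011001
= 10101001101111011  (discard carry-out 1)
Result 10101001101111011: MSB = 1 → 86907 − 131072 = -44165.
Both addends are negative and so is the stored result: no signed overflow.

-44165; no overflow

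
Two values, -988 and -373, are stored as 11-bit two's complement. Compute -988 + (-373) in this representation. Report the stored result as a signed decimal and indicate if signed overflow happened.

687; overflow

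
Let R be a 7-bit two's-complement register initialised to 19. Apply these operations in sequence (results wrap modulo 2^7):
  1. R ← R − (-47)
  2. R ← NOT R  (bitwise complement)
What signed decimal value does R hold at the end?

61

Start: R = 19 = 0010011.
R = 19 − (-47) = 66; wraps to -62 = 1000010
R = NOT 1000010 = 0111101 = 61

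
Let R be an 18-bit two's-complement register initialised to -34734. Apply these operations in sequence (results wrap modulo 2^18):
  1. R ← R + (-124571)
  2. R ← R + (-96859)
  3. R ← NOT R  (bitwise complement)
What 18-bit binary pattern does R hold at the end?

Start: R = -34734 = 110111100001010010.
R = -34734 + (-124571) = -159305; wraps to 102839 = 011001000110110111
R = 102839 + (-96859) = 5980 = 000001011101011100
R = NOT 000001011101011100 = 111110100010100011 = -5981

111110100010100011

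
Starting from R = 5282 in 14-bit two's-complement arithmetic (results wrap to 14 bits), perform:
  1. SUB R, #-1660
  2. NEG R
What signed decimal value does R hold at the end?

-6942

Start: R = 5282 = 01010010100010.
R = 5282 − (-1660) = 6942 = 01101100011110
R = −(6942) = -6942 = 10010011100010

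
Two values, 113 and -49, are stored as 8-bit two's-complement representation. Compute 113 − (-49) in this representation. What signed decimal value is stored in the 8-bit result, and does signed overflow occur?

113 → 01110001
-49 → 11001111
Subtract via negate-and-add: invert 11001111 + 1 = 00110001 (i.e. 49).
  01110001
+ 00110001
= 10100010
Result 10100010: MSB = 1 → 162 − 256 = -94.
Both addends (after negating the subtrahend) are non-negative but the stored result is negative: signed overflow. The true value 113 − (-49) = 162 lies outside [-128, 127].

-94; overflow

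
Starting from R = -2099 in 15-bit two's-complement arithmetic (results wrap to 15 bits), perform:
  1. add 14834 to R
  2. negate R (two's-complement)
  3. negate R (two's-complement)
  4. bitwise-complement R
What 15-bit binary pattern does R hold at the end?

100111001000000

Start: R = -2099 = 111011111001101.
R = -2099 + 14834 = 12735 = 011000110111111
R = −(12735) = -12735 = 100111001000001
R = −(-12735) = 12735 = 011000110111111
R = NOT 011000110111111 = 100111001000000 = -12736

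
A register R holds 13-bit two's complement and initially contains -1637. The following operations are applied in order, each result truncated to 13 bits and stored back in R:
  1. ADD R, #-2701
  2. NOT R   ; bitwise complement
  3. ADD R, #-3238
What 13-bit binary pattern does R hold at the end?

Start: R = -1637 = 1100110011011.
R = -1637 + (-2701) = -4338; wraps to 3854 = 0111100001110
R = NOT 0111100001110 = 1000011110001 = -3855
R = -3855 + (-3238) = -7093; wraps to 1099 = 0010001001011

0010001001011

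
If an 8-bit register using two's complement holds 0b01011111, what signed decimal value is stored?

MSB is 0, so the value is non-negative: 01011111 = 95.

95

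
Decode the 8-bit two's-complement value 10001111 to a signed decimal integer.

MSB is 1, so the value is negative.
Invert: 01110000. Add 1: 01110001 = 113. So the value is −113.

-113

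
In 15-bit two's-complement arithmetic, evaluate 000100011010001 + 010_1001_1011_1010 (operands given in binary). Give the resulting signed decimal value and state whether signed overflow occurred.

000100011010001 = 2257 (signed)
010_1001_1011_1010 → 010100110111010 = 10682 (signed)
  000100011010001
+ 010100110111010
= 011001010001011
Result 011001010001011: MSB = 0 → value 12939.
Both addends are non-negative and so is the stored result: no signed overflow.

12939; no overflow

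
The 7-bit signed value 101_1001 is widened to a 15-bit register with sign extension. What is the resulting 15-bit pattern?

111111111011001

MSB of 1011001 is 1; replicate it into the new high bits.
11111111|1011001 → 111111111011001 (still -39).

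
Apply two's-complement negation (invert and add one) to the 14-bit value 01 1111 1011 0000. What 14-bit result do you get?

10000001010000

Invert: 10000001001111. Add 1: 10000001010000.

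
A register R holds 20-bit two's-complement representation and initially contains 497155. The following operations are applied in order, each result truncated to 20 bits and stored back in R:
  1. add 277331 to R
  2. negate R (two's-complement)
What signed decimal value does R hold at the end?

Start: R = 497155 = 01111001011000000011.
R = 497155 + 277331 = 774486; wraps to -274090 = 10111101000101010110
R = −(-274090) = 274090 = 01000010111010101010

274090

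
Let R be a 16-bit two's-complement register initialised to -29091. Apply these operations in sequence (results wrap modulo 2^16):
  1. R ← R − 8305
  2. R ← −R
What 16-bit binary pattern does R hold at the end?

1001001000010100

Start: R = -29091 = 1000111001011101.
R = -29091 − 8305 = -37396; wraps to 28140 = 0110110111101100
R = −(28140) = -28140 = 1001001000010100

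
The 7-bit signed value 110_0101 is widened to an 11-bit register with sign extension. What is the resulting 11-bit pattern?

MSB of 1100101 is 1; replicate it into the new high bits.
1111|1100101 → 11111100101 (still -27).

11111100101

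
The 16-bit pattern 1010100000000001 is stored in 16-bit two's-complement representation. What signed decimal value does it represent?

-22527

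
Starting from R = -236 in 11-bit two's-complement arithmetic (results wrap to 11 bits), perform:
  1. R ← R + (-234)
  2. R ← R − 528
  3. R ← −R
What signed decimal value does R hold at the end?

Start: R = -236 = 11100010100.
R = -236 + (-234) = -470 = 11000101010
R = -470 − 528 = -998 = 10000011010
R = −(-998) = 998 = 01111100110

998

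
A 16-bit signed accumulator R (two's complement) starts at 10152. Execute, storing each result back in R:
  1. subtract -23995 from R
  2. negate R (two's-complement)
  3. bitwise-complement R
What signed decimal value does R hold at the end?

Start: R = 10152 = 0010011110101000.
R = 10152 − (-23995) = 34147; wraps to -31389 = 1000010101100011
R = −(-31389) = 31389 = 0111101010011101
R = NOT 0111101010011101 = 1000010101100010 = -31390

-31390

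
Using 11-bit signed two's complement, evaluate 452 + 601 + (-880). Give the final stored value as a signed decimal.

173

452 + 601 = 1053 → wraps to -995 (10000011101)
-995 + (-880) = -1875 → wraps to 173 (00010101101)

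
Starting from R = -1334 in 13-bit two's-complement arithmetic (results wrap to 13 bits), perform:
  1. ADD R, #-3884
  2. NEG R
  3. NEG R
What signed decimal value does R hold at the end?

2974

Start: R = -1334 = 1101011001010.
R = -1334 + (-3884) = -5218; wraps to 2974 = 0101110011110
R = −(2974) = -2974 = 1010001100010
R = −(-2974) = 2974 = 0101110011110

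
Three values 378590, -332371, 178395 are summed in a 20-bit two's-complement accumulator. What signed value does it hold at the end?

224614

378590 + (-332371) = 46219 (00001011010010001011)
46219 + 178395 = 224614 (00110110110101100110)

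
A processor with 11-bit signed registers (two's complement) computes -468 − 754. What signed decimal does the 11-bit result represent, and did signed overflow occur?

-468 → 11000101100
754 → 01011110010
Subtract via negate-and-add: invert 01011110010 + 1 = 10100001110 (i.e. -754).
  11000101100
+ 10100001110
= 01100111010  (discard carry-out 1)
Result 01100111010: MSB = 0 → value 826.
Both addends (after negating the subtrahend) are negative but the stored result is non-negative: signed overflow. The true value -468 − 754 = -1222 lies outside [-1024, 1023].

826; overflow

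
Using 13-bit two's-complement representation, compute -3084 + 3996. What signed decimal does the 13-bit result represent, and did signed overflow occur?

-3084 → 1001111110100
3996 → 0111110011100
  1001111110100
+ 0111110011100
= 0001110010000  (discard carry-out 1)
Result 0001110010000: MSB = 0 → value 912.
Addends have opposite signs, so signed overflow cannot occur.

912; no overflow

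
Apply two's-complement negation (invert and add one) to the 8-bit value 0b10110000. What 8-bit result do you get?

01010000

Invert: 01001111. Add 1: 01010000.
Check: 10110000 = -80, 01010000 = 80.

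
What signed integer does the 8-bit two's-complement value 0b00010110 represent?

22

MSB is 0, so the value is non-negative: 00010110 = 22.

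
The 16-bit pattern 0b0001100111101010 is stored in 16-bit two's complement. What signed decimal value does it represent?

MSB is 0, so the value is non-negative: 0001100111101010 = 6634.

6634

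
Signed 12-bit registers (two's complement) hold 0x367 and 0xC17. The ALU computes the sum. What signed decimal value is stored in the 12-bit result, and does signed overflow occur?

-130; no overflow

0x367 = 001101100111 = 871 (signed)
0xC17 = 110000010111 = -1001 (signed)
  001101100111
+ 110000010111
= 111101111110
Result 111101111110: MSB = 1 → 3966 − 4096 = -130.
Addends have opposite signs, so signed overflow cannot occur.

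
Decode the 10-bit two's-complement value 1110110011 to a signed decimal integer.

MSB is 1, so the value is negative.
Unsigned reading: 947. Subtract 2^10 = 1024: 947 − 1024 = -77.

-77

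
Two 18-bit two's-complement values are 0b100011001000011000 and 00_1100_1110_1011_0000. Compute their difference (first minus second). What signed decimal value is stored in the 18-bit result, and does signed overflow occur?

90984; overflow

0b100011001000011000 → 100011001000011000 = -118248 (signed)
00_1100_1110_1011_0000 → 001100111010110000 = 52912 (signed)
Subtract via negate-and-add: invert 001100111010110000 + 1 = 110011000101010000 (i.e. -52912).
  100011001000011000
+ 110011000101010000
= 010110001101101000  (discard carry-out 1)
Result 010110001101101000: MSB = 0 → value 90984.
Both addends (after negating the subtrahend) are negative but the stored result is non-negative: signed overflow. The true value -118248 − 52912 = -171160 lies outside [-131072, 131071].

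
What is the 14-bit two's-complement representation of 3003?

3003 is non-negative, so write it directly in 14 bits: 00101110111011.

00101110111011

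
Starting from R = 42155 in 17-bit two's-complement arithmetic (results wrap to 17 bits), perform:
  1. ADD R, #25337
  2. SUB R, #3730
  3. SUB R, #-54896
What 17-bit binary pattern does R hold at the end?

Start: R = 42155 = 01010010010101011.
R = 42155 + 25337 = 67492; wraps to -63580 = 10000011110100100
R = -63580 − 3730 = -67310; wraps to 63762 = 01111100100010010
R = 63762 − (-54896) = 118658; wraps to -12414 = 11100111110000010

11100111110000010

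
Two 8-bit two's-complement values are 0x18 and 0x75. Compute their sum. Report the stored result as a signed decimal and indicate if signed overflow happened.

0x18 = 00011000 = 24 (signed)
0x75 = 01110101 = 117 (signed)
  00011000
+ 01110101
= 10001101
Result 10001101: MSB = 1 → 141 − 256 = -115.
Both addends are non-negative but the stored result is negative: signed overflow. The true value 24 + 117 = 141 lies outside [-128, 127].

-115; overflow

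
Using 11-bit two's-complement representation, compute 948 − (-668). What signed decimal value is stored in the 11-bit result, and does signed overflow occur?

948 → 01110110100
-668 → 10101100100
Subtract via negate-and-add: invert 10101100100 + 1 = 01010011100 (i.e. 668).
  01110110100
+ 01010011100
= 11001010000
Result 11001010000: MSB = 1 → 1616 − 2048 = -432.
Both addends (after negating the subtrahend) are non-negative but the stored result is negative: signed overflow. The true value 948 − (-668) = 1616 lies outside [-1024, 1023].

-432; overflow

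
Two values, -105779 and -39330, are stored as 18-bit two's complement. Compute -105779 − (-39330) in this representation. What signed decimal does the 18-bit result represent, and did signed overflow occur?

-105779 → 100110001011001101
-39330 → 110110011001011110
Subtract via negate-and-add: invert 110110011001011110 + 1 = 001001100110100010 (i.e. 39330).
  100110001011001101
+ 001001100110100010
= 101111110001101111
Result 101111110001101111: MSB = 1 → 195695 − 262144 = -66449.
Addends (after negating the subtrahend) have opposite signs, so signed overflow cannot occur.

-66449; no overflow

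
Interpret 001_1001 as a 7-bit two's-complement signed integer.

MSB is 0, so the value is non-negative: 0011001 = 25.

25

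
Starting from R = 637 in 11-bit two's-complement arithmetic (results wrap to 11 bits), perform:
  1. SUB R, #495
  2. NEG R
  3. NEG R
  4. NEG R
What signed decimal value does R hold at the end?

-142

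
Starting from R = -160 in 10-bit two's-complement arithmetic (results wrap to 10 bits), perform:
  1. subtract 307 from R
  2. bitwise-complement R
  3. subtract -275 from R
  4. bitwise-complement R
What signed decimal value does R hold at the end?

282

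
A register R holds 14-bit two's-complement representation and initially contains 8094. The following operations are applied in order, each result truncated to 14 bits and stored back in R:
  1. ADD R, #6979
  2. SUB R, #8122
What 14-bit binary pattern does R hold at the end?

Start: R = 8094 = 01111110011110.
R = 8094 + 6979 = 15073; wraps to -1311 = 11101011100001
R = -1311 − 8122 = -9433; wraps to 6951 = 01101100100111

01101100100111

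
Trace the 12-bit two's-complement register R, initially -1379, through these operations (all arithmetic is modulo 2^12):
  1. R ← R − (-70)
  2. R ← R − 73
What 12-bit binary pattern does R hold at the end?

Start: R = -1379 = 101010011101.
R = -1379 − (-70) = -1309 = 101011100011
R = -1309 − 73 = -1382 = 101010011010

101010011010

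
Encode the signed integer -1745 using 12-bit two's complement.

100100101111

|-1745| = 1745 = 011011010001 in 12 bits.
Invert the bits: 100100101110. Add 1: 100100101111.
Check: 100100101111 reads as 2351 − 4096 = -1745.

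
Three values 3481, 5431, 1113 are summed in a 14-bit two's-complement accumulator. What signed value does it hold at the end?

3481 + 5431 = 8912 → wraps to -7472 (10001011010000)
-7472 + 1113 = -6359 (10011100101001)

-6359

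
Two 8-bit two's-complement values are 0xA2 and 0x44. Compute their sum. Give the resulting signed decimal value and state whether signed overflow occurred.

-26; no overflow

0xA2 = 10100010 = -94 (signed)
0x44 = 01000100 = 68 (signed)
  10100010
+ 01000100
= 11100110
Result 11100110: MSB = 1 → 230 − 256 = -26.
Addends have opposite signs, so signed overflow cannot occur.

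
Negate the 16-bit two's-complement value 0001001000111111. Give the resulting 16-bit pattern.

1110110111000001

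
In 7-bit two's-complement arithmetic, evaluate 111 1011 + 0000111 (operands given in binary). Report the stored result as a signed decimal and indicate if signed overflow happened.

2; no overflow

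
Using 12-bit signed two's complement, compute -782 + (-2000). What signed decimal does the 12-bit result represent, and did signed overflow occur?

-782 → 110011110010
-2000 → 100000110000
  110011110010
+ 100000110000
= 010100100010  (discard carry-out 1)
Result 010100100010: MSB = 0 → value 1314.
Both addends are negative but the stored result is non-negative: signed overflow. The true value -782 + (-2000) = -2782 lies outside [-2048, 2047].

1314; overflow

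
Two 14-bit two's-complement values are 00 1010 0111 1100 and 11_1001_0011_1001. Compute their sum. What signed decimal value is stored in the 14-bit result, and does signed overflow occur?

949; no overflow

00 1010 0111 1100 → 00101001111100 = 2684 (signed)
11_1001_0011_1001 → 11100100111001 = -1735 (signed)
  00101001111100
+ 11100100111001
= 00001110110101  (discard carry-out 1)
Result 00001110110101: MSB = 0 → value 949.
Addends have opposite signs, so signed overflow cannot occur.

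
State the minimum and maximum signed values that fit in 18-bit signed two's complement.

min = -131072, max = 131071

Minimum: −2^17 = -131072.
Maximum: 2^17 − 1 = 131071.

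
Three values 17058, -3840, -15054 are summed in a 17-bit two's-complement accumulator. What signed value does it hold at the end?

-1836

17058 + (-3840) = 13218 (00011001110100010)
13218 + (-15054) = -1836 (11111100011010100)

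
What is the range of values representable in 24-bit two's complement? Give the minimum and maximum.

min = -8388608, max = 8388607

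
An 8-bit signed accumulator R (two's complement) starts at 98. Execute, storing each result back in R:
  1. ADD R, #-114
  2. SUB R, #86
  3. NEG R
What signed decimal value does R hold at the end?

102

Start: R = 98 = 01100010.
R = 98 + (-114) = -16 = 11110000
R = -16 − 86 = -102 = 10011010
R = −(-102) = 102 = 01100110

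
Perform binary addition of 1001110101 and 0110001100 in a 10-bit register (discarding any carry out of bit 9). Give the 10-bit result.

  1001110101
+ 0110001100
= 0000000001  (discard carry-out 1)

0000000001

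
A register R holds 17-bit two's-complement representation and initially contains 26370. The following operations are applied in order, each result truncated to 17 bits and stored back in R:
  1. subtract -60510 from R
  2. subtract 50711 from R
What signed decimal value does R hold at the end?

Start: R = 26370 = 00110011100000010.
R = 26370 − (-60510) = 86880; wraps to -44192 = 10101001101100000
R = -44192 − 50711 = -94903; wraps to 36169 = 01000110101001001

36169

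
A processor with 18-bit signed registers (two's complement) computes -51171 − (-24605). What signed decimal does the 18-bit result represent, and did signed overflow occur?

-26566; no overflow

-51171 → 110011100000011101
-24605 → 111001111111100011
Subtract via negate-and-add: invert 111001111111100011 + 1 = 000110000000011101 (i.e. 24605).
  110011100000011101
+ 000110000000011101
= 111001100000111010
Result 111001100000111010: MSB = 1 → 235578 − 262144 = -26566.
Addends (after negating the subtrahend) have opposite signs, so signed overflow cannot occur.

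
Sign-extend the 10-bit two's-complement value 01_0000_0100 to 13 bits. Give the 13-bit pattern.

0000100000100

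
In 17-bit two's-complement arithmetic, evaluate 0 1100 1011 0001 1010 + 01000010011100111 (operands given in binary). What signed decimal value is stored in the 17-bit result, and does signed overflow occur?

-45055; overflow

0 1100 1011 0001 1010 → 01100101100011010 = 51994 (signed)
01000010011100111 = 34023 (signed)
  01100101100011010
+ 01000010011100111
= 10101000000000001
Result 10101000000000001: MSB = 1 → 86017 − 131072 = -45055.
Both addends are non-negative but the stored result is negative: signed overflow. The true value 51994 + 34023 = 86017 lies outside [-65536, 65535].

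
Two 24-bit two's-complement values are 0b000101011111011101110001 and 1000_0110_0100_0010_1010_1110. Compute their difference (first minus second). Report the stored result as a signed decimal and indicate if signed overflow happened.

0b000101011111011101110001 → 000101011111011101110001 = 1439601 (signed)
1000_0110_0100_0010_1010_1110 → 100001100100001010101110 = -7978322 (signed)
Subtract via negate-and-add: invert 100001100100001010101110 + 1 = 011110011011110101010010 (i.e. 7978322).
  000101011111011101110001
+ 011110011011110101010010
= 100011111011010011000011
Result 100011111011010011000011: MSB = 1 → 9417923 − 16777216 = -7359293.
Both addends (after negating the subtrahend) are non-negative but the stored result is negative: signed overflow. The true value 1439601 − (-7978322) = 9417923 lies outside [-8388608, 8388607].

-7359293; overflow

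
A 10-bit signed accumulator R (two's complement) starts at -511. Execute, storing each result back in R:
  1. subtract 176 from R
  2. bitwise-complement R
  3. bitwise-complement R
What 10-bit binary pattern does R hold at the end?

0101010001

Start: R = -511 = 1000000001.
R = -511 − 176 = -687; wraps to 337 = 0101010001
R = NOT 0101010001 = 1010101110 = -338
R = NOT 1010101110 = 0101010001 = 337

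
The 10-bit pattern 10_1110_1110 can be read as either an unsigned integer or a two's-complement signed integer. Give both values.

unsigned = 750, signed = -274

Unsigned: 1011101110 = 750.
Signed: MSB=1 → 750 − 1024 = -274.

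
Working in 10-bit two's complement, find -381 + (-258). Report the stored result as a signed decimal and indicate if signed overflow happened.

-381 → 1010000011
-258 → 1011111110
  1010000011
+ 1011111110
= 0110000001  (discard carry-out 1)
Result 0110000001: MSB = 0 → value 385.
Both addends are negative but the stored result is non-negative: signed overflow. The true value -381 + (-258) = -639 lies outside [-512, 511].

385; overflow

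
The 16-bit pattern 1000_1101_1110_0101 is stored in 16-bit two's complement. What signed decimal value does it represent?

MSB is 1, so the value is negative.
Invert: 0111001000011010. Add 1: 0111001000011011 = 29211. So the value is −29211.

-29211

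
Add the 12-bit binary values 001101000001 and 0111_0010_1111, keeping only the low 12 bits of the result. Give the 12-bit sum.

  001101000001
+ 011100101111
= 101001110000

101001110000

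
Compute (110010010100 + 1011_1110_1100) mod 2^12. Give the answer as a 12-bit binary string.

100010000000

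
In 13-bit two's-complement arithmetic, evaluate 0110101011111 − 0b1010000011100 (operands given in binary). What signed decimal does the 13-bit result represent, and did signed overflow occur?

-1725; overflow

0110101011111 = 3423 (signed)
0b1010000011100 → 1010000011100 = -3044 (signed)
Subtract via negate-and-add: invert 1010000011100 + 1 = 0101111100100 (i.e. 3044).
  0110101011111
+ 0101111100100
= 1100101000011
Result 1100101000011: MSB = 1 → 6467 − 8192 = -1725.
Both addends (after negating the subtrahend) are non-negative but the stored result is negative: signed overflow. The true value 3423 − (-3044) = 6467 lies outside [-4096, 4095].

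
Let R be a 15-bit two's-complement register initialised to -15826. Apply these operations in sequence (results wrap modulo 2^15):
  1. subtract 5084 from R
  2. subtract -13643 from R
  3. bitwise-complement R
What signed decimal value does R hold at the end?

7266

Start: R = -15826 = 100001000101110.
R = -15826 − 5084 = -20910; wraps to 11858 = 010111001010010
R = 11858 − (-13643) = 25501; wraps to -7267 = 110001110011101
R = NOT 110001110011101 = 001110001100010 = 7266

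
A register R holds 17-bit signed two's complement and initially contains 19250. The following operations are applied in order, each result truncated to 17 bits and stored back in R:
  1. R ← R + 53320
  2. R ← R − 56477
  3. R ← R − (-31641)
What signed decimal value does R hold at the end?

47734

Start: R = 19250 = 00100101100110010.
R = 19250 + 53320 = 72570; wraps to -58502 = 10001101101111010
R = -58502 − 56477 = -114979; wraps to 16093 = 00011111011011101
R = 16093 − (-31641) = 47734 = 01011101001110110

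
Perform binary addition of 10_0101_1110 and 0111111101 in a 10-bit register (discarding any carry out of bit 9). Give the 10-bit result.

0001011011

  1001011110
+ 0111111101
= 0001011011  (discard carry-out 1)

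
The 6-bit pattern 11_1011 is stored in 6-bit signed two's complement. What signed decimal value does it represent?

MSB is 1, so the value is negative.
Invert: 000100. Add 1: 000101 = 5. So the value is −5.

-5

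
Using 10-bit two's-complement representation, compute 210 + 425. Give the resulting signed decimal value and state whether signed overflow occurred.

-389; overflow

210 → 0011010010
425 → 0110101001
  0011010010
+ 0110101001
= 1001111011
Result 1001111011: MSB = 1 → 635 − 1024 = -389.
Both addends are non-negative but the stored result is negative: signed overflow. The true value 210 + 425 = 635 lies outside [-512, 511].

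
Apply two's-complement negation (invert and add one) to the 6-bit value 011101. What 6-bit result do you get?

100011

Invert: 100010. Add 1: 100011.
Check: 011101 = 29, 100011 = -29.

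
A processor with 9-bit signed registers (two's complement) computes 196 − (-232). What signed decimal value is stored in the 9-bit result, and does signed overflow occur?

-84; overflow

196 → 011000100
-232 → 100011000
Subtract via negate-and-add: invert 100011000 + 1 = 011101000 (i.e. 232).
  011000100
+ 011101000
= 110101100
Result 110101100: MSB = 1 → 428 − 512 = -84.
Both addends (after negating the subtrahend) are non-negative but the stored result is negative: signed overflow. The true value 196 − (-232) = 428 lies outside [-256, 255].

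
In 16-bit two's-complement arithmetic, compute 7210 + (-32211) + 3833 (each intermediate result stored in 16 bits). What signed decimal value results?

7210 + (-32211) = -25001 (1001111001010111)
-25001 + 3833 = -21168 (1010110101010000)

-21168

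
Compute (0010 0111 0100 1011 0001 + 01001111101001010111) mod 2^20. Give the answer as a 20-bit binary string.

  00100111010010110001
+ 01001111101001010111
= 01110110111100001000

01110110111100001000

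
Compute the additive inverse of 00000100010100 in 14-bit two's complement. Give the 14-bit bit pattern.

Invert: 11111011101011. Add 1: 11111011101100.

11111011101100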